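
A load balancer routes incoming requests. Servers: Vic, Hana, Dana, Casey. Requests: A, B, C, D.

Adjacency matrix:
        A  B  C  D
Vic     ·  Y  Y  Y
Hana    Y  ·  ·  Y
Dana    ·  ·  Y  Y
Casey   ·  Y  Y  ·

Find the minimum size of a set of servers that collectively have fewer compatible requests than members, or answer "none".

A matching saturating every server exists, for instance Vic→C, Hana→A, Dana→D, Casey→B.
By Hall's marriage theorem, this means |N(S)| ≥ |S| for every subset S, so no violating subset exists.

none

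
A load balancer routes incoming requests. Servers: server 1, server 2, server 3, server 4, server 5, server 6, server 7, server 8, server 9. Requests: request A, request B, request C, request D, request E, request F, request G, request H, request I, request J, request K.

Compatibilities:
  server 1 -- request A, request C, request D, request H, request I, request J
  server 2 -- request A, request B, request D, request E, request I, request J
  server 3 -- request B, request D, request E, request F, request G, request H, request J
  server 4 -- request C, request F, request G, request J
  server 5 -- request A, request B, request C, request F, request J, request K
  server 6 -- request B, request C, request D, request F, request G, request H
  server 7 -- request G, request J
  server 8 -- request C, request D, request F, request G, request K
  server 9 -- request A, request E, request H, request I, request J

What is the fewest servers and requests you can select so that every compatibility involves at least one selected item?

The 9 edges server 1–request I, server 2–request J, server 3–request B, server 4–request F, server 5–request C, server 6–request H, server 7–request G, server 8–request K, server 9–request E form a matching, so any vertex cover needs at least 9 vertices (one per matched edge).
Conversely {server 1, server 2, server 3, server 4, server 5, server 6, server 7, server 8, server 9} meets every edge and has exactly 9 vertices, so 9 is optimal.

9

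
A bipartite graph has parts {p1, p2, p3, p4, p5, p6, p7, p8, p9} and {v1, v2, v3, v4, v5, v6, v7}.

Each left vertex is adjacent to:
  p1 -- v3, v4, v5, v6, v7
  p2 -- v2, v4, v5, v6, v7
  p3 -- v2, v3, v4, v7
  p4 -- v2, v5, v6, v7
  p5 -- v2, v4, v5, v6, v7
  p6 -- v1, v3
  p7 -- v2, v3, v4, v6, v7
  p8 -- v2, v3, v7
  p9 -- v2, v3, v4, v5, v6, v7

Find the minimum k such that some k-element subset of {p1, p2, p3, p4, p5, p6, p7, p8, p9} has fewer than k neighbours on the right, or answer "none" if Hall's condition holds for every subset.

7

Take S = {p1, p2, p3, p4, p5, p7, p8}. Its neighbourhood is {v2, v3, v4, v5, v6, v7}, so |N(S)| = 6 < |S| = 7.
Every subset of size less than 7 has at least as many neighbours as members, so 7 is the minimum.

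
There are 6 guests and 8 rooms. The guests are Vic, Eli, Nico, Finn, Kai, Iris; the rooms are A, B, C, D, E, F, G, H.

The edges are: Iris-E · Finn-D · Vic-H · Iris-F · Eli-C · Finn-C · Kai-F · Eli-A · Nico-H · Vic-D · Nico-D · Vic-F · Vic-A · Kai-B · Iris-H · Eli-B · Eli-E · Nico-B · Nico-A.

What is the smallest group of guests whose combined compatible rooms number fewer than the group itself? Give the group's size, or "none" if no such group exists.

none

A matching saturating every guest exists, for instance Vic→F, Eli→E, Nico→D, Finn→C, Kai→B, Iris→H.
By Hall's marriage theorem, this means |N(S)| ≥ |S| for every subset S, so no violating subset exists.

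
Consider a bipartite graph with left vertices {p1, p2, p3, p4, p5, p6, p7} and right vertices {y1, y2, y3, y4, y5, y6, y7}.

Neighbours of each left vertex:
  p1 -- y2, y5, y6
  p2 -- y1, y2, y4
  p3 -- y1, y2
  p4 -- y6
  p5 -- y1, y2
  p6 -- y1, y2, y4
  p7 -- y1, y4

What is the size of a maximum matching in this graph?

5

For example, pair p1–y5, p2–y4, p3–y2, p4–y6, p5–y1.
The set {p2, p3, p5, p6, p7} has only 3 neighbours ({y1, y2, y4}), so by Hall's theorem at most 5 of the 7 left vertices can be matched.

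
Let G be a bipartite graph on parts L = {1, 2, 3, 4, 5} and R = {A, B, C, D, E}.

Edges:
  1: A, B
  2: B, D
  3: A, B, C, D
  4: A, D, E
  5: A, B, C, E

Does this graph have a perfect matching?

Yes

One maximum matching: 1-A, 2-D, 3-C, 4-E, 5-B.
Every left vertex is matched, so this is a perfect matching.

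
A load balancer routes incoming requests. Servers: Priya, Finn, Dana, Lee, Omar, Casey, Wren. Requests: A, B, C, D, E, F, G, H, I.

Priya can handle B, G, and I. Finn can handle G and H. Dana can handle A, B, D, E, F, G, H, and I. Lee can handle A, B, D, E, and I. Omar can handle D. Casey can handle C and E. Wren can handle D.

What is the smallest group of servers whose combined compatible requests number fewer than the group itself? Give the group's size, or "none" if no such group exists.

2

Take S = {Omar, Wren}. Its neighbourhood is {D}, so |N(S)| = 1 < |S| = 2.
No single vertex violates Hall's condition since each has at least one neighbour, so 2 is the minimum.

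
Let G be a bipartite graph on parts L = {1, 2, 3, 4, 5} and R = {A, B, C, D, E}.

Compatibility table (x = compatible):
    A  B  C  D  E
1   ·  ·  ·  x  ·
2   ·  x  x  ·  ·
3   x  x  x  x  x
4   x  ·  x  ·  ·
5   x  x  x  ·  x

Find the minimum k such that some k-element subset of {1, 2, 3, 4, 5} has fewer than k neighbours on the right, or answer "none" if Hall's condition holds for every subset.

none

A matching saturating every left vertex exists, for instance 1→D, 2→C, 3→E, 4→A, 5→B.
By Hall's marriage theorem, this means |N(S)| ≥ |S| for every subset S, so no violating subset exists.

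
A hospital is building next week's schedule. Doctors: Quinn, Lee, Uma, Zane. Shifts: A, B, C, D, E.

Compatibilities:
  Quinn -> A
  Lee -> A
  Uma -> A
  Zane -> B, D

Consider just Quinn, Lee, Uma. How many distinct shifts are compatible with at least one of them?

1

The union of neighbours of {Quinn, Lee, Uma} is {A}, which has 1 element.
Since |N(S)| = 1 < |S| = 3, Hall's condition fails for this subset.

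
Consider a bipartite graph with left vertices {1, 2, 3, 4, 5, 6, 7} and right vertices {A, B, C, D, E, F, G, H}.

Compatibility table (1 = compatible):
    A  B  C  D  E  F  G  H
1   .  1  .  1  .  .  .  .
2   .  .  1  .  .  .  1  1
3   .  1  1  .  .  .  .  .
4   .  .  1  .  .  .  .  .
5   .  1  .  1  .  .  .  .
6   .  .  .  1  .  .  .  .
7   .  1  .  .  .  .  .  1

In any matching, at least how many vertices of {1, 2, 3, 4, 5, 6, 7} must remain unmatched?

One maximum matching: 1→D, 2→G, 3→B, 4→C, 7→H.
The set {1, 3, 4, 5, 6} has only 3 neighbours ({B, C, D}), so by Hall's theorem at most 5 of the 7 left vertices can be matched.
That matches 5 of the 7, leaving 2 unmatched; no matching can do better.

2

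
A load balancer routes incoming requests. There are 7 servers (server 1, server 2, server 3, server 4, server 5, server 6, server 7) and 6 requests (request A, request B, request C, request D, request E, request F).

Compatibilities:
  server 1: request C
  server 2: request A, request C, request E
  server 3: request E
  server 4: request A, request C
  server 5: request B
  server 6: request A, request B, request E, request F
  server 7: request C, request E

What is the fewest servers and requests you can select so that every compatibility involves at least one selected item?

The 5 edges server 1–request C, server 2–request A, server 3–request E, server 5–request B, server 6–request F form a matching, so any vertex cover needs at least 5 vertices (one per matched edge).
Conversely {server 5, server 6, request A, request C, request E} meets every edge and has exactly 5 vertices, so 5 is optimal.

5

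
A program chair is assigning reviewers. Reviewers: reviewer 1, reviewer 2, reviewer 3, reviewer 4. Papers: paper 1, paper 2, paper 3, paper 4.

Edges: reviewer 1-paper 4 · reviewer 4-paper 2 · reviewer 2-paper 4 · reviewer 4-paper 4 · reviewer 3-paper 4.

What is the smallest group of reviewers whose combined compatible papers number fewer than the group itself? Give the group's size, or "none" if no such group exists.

2

Take S = {reviewer 1, reviewer 2}. Its neighbourhood is {paper 4}, so |N(S)| = 1 < |S| = 2.
No single vertex violates Hall's condition since each has at least one neighbour, so 2 is the minimum.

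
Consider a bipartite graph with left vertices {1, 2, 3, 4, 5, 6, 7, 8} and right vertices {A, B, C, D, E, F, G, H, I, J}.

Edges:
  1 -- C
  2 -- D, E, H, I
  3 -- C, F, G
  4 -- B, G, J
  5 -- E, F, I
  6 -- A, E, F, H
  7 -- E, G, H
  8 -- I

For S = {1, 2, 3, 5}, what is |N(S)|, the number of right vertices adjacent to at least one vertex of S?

The union of neighbours of {1, 2, 3, 5} is {C, D, E, F, G, H, I}, which has 7 elements.
Since |N(S)| = 7 ≥ |S| = 4, Hall's condition holds for this subset.

7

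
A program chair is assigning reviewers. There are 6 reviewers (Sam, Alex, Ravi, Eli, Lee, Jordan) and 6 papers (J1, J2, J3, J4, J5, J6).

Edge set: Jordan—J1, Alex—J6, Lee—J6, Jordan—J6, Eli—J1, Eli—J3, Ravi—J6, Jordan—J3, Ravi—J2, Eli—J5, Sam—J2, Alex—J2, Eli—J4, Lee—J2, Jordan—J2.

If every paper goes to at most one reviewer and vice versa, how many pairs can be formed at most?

4

For example, pair Sam–J2, Alex–J6, Eli–J5, Jordan–J3.
The set {Sam, Alex, Ravi, Lee} has only 2 neighbours ({J2, J6}), so by Hall's theorem at most 4 of the 6 reviewers can be matched.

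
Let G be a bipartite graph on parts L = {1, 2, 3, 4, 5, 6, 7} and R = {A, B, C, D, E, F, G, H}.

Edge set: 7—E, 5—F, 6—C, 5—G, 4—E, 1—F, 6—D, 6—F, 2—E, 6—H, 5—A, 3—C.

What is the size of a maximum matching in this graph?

5

For example, pair 1-F, 2-E, 3-C, 5-G, 6-D.
The set {2, 4, 7} has only 1 neighbour ({E}), so by Hall's theorem at most 5 of the 7 left vertices can be matched.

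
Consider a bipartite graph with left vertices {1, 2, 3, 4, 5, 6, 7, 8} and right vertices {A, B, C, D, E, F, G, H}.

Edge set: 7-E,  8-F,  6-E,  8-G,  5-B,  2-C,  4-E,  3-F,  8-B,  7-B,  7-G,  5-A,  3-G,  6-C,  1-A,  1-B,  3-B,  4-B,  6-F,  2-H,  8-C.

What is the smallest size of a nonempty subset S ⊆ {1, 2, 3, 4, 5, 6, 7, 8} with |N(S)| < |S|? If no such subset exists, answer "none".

Take S = {1, 3, 4, 5, 6, 7, 8}. Its neighbourhood is {A, B, C, E, F, G}, so |N(S)| = 6 < |S| = 7.
Every subset of size less than 7 has at least as many neighbours as members, so 7 is the minimum.

7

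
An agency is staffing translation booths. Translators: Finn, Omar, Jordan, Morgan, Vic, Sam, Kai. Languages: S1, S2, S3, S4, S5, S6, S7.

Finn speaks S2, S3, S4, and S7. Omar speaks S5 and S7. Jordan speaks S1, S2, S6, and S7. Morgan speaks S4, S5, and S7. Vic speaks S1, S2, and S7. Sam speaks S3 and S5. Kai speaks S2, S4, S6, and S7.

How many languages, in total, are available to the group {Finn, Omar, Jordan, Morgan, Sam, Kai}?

7

The union of neighbours of {Finn, Omar, Jordan, Morgan, Sam, Kai} is {S1, S2, S3, S4, S5, S6, S7}, which has 7 elements.
Since |N(S)| = 7 ≥ |S| = 6, Hall's condition holds for this subset.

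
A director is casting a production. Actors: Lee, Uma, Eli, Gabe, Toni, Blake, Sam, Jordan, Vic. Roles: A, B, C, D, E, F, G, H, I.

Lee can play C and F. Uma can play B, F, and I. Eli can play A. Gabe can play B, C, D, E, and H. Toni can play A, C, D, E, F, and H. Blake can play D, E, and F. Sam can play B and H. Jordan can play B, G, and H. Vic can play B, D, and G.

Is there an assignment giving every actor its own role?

One maximum matching: Lee→C, Uma→I, Eli→A, Gabe→D, Toni→E, Blake→F, Sam→H, Jordan→G, Vic→B.
All 9 actors are covered.

Yes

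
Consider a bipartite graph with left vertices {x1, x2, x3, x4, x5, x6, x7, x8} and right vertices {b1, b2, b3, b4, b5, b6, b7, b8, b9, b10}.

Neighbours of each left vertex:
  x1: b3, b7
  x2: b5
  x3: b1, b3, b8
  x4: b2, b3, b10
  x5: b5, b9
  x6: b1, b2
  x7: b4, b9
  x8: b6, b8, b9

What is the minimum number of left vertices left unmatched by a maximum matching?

0

A valid assignment of size 8: x1→b7, x2→b5, x3→b3, x4→b2, x5→b9, x6→b1, x7→b4, x8→b8.
This saturates every left vertex, so 8 is the maximum.
That matches 8 of the 8, leaving 0 unmatched; no matching can do better.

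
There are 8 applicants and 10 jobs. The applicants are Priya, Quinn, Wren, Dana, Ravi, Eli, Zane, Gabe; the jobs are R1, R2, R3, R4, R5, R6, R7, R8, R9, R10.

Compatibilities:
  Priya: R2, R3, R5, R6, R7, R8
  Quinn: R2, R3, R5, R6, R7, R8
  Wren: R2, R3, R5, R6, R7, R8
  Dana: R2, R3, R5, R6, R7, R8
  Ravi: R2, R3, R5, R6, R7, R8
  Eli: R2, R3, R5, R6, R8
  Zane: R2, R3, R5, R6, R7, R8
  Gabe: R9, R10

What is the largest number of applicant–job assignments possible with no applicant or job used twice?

7

One maximum matching: Priya→R7, Quinn→R8, Wren→R5, Dana→R2, Ravi→R3, Eli→R6, Gabe→R9.
The set {Priya, Quinn, Wren, Dana, Ravi, Eli, Zane} has only 6 neighbours ({R2, R3, R5, R6, R7, R8}), so by Hall's theorem at most 7 of the 8 applicants can be matched.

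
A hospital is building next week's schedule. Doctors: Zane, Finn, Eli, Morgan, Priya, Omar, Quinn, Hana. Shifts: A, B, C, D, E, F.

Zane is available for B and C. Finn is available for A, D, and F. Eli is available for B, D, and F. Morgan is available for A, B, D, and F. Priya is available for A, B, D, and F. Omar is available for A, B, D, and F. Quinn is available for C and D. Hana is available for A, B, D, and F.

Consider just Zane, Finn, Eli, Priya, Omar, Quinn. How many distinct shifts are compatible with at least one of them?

5

The union of neighbours of {Zane, Finn, Eli, Priya, Omar, Quinn} is {A, B, C, D, F}, which has 5 elements.
Since |N(S)| = 5 < |S| = 6, Hall's condition fails for this subset.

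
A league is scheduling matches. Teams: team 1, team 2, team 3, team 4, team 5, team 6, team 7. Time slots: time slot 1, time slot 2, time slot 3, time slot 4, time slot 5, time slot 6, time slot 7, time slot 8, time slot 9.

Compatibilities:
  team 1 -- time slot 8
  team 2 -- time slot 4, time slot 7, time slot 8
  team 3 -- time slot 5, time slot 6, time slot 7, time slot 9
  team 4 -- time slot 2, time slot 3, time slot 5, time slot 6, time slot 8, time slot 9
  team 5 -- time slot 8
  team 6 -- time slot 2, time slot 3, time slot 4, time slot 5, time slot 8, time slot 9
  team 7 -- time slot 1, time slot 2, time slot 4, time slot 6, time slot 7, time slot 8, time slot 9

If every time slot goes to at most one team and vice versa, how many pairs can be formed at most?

6

One maximum matching: team 1→time slot 8, team 2→time slot 4, team 3→time slot 9, team 4→time slot 3, team 6→time slot 5, team 7→time slot 7.
The set {team 1, team 5} has only 1 neighbour ({time slot 8}), so by Hall's theorem at most 6 of the 7 teams can be matched.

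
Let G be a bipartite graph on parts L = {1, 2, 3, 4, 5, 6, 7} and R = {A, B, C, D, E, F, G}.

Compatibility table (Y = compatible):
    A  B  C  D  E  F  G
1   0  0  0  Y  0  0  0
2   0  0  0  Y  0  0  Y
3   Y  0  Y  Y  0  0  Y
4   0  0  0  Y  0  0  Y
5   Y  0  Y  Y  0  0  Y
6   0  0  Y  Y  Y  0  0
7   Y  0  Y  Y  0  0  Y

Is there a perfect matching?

No

The set {1, 2, 3, 4, 5, 7} has only 4 neighbours ({A, C, D, G}), so by Hall's theorem at most 5 of the 7 left vertices can be matched.
Hence no matching covers every left vertex.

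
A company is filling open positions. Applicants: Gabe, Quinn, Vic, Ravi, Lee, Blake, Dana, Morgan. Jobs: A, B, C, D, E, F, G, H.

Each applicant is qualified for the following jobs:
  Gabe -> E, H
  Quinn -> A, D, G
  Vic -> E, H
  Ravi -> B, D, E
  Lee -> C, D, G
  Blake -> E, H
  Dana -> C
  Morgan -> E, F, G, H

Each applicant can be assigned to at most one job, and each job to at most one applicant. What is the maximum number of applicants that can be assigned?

For example, pair Gabe–H, Quinn–A, Vic–E, Ravi–B, Lee–D, Dana–C, Morgan–G.
The set {Gabe, Vic, Blake} has only 2 neighbours ({E, H}), so by Hall's theorem at most 7 of the 8 applicants can be matched.

7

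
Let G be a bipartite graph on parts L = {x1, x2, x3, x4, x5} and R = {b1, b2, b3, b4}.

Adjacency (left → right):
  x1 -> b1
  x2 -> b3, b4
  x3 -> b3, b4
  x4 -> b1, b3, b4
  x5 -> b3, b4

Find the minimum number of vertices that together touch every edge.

{b1, b3, b4} is a vertex cover of size 3: every edge has an endpoint in this set.
No smaller cover exists because x1–b1, x2–b4, x3–b3 is a matching of size 3, and a cover must include an endpoint of each of these disjoint edges (König's theorem).

3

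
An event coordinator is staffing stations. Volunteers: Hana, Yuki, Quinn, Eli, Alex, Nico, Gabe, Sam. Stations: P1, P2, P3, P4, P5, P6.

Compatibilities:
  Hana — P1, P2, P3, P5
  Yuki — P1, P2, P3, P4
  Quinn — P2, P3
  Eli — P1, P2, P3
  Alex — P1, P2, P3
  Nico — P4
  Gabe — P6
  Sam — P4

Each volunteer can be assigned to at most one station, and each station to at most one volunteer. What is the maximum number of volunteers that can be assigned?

6

A valid assignment of size 6: Hana→P5, Yuki→P4, Quinn→P2, Eli→P3, Alex→P1, Gabe→P6.
The set {Yuki, Quinn, Eli, Alex, Nico, Sam} has only 4 neighbours ({P1, P2, P3, P4}), so by Hall's theorem at most 6 of the 8 volunteers can be matched.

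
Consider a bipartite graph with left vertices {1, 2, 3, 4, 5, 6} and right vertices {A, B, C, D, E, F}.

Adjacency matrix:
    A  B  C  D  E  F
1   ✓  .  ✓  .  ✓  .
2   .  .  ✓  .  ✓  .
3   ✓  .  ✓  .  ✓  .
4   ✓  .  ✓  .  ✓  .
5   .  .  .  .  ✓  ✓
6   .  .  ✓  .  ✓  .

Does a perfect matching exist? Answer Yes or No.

No

The set {1, 2, 3, 4, 6} has only 3 neighbours ({A, C, E}), so by Hall's theorem at most 4 of the 6 left vertices can be matched.
Hence no matching covers every left vertex.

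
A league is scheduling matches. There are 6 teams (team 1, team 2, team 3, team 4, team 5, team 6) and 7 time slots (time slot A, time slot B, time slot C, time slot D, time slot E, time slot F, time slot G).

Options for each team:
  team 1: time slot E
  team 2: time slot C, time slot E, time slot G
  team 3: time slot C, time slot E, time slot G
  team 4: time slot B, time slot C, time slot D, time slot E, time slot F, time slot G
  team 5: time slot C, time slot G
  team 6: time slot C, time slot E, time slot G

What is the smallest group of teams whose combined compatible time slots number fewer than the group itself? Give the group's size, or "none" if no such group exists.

Take S = {team 1, team 2, team 3, team 5}. Its neighbourhood is {time slot C, time slot E, time slot G}, so |N(S)| = 3 < |S| = 4.
Every subset of size less than 4 has at least as many neighbours as members, so 4 is the minimum.

4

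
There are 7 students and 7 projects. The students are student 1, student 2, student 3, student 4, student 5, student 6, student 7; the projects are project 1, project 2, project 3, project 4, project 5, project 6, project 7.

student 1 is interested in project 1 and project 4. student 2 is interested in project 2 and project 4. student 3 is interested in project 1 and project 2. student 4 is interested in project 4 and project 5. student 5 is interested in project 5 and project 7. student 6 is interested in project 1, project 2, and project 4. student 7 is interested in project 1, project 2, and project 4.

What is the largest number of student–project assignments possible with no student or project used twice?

One maximum matching: student 1→project 4, student 2→project 2, student 3→project 1, student 4→project 5, student 5→project 7.
The set {student 1, student 2, student 3, student 6, student 7} has only 3 neighbours ({project 1, project 2, project 4}), so by Hall's theorem at most 5 of the 7 students can be matched.

5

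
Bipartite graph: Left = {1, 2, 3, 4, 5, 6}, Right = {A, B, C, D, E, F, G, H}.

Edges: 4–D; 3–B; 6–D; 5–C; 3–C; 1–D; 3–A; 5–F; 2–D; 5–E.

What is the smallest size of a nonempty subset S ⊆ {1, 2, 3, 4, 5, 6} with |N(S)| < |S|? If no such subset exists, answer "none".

Take S = {1, 2}. Its neighbourhood is {D}, so |N(S)| = 1 < |S| = 2.
No single vertex violates Hall's condition since each has at least one neighbour, so 2 is the minimum.

2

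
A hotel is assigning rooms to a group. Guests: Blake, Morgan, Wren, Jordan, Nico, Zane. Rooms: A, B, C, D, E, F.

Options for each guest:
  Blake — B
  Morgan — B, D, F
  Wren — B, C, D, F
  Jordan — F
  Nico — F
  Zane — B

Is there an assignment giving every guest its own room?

The set {Blake, Jordan, Nico, Zane} has only 2 neighbours ({B, F}), so by Hall's theorem at most 4 of the 6 guests can be matched.
Hence no matching covers every guest.

No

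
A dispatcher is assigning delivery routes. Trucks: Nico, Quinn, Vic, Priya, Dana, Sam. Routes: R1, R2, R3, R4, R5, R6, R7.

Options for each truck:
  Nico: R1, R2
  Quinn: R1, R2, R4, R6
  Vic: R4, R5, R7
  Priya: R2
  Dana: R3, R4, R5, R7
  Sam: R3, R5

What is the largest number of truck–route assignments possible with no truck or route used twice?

A valid assignment of size 6: Nico→R1, Quinn→R6, Vic→R4, Priya→R2, Dana→R7, Sam→R5.
All 6 trucks are matched, so no larger matching exists.

6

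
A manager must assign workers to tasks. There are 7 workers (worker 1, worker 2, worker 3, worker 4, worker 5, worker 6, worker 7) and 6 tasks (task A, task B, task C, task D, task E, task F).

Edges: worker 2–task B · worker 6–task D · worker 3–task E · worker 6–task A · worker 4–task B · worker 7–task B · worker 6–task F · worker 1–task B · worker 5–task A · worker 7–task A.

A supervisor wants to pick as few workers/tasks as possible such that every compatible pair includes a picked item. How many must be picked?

4

A maximum matching has 4 edges (e.g. worker 1–task B, worker 3–task E, worker 5–task A, worker 6–task D).
By König's theorem the minimum vertex cover has the same size. One such cover is {worker 3, worker 6, task A, task B}.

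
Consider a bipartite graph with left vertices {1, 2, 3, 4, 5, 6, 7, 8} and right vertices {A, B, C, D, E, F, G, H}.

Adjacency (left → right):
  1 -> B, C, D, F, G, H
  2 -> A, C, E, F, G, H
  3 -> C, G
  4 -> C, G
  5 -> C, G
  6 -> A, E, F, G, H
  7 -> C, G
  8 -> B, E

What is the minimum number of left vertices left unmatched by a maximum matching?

A valid assignment of size 6: 1–H, 2–E, 3–G, 4–C, 6–A, 8–B.
The set {3, 4, 5, 7} has only 2 neighbours ({C, G}), so by Hall's theorem at most 6 of the 8 left vertices can be matched.
That matches 6 of the 8, leaving 2 unmatched; no matching can do better.

2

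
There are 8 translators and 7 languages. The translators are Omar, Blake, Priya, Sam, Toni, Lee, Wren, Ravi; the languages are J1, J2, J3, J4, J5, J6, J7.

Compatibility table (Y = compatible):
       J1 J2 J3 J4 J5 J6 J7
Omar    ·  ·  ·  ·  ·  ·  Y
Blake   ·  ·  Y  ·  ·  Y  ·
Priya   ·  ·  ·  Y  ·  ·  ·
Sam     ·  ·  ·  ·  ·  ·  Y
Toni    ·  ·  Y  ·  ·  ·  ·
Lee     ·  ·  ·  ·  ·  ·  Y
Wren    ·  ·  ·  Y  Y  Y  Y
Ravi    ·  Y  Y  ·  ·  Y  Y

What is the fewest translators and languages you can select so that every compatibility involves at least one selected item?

A maximum matching has 6 edges (e.g. Omar–J7, Blake–J6, Priya–J4, Toni–J3, Wren–J5, Ravi–J2).
By König's theorem the minimum vertex cover has the same size. One such cover is {Blake, Priya, Toni, Wren, Ravi, J7}.

6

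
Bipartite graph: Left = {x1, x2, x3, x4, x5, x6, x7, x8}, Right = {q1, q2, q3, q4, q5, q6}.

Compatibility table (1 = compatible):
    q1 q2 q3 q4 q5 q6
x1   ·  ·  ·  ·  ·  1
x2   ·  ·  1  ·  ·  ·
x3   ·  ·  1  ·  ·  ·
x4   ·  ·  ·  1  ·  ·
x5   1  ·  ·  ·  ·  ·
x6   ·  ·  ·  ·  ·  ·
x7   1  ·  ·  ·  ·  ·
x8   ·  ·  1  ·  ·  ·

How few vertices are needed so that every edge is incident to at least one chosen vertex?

4

A maximum matching has 4 edges (e.g. x1–q6, x2–q3, x4–q4, x5–q1).
By König's theorem the minimum vertex cover has the same size. One such cover is {x1, x4, q1, q3}.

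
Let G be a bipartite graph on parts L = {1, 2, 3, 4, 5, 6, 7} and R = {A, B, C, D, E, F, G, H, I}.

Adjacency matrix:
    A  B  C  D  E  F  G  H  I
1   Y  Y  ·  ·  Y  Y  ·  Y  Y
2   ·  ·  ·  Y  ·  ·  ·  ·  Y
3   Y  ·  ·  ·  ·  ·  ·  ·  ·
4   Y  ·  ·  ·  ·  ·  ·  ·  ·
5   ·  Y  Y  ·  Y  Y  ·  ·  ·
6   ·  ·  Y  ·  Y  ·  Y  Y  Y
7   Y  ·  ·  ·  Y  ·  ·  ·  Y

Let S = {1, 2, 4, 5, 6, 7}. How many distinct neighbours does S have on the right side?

The union of neighbours of {1, 2, 4, 5, 6, 7} is {A, B, C, D, E, F, G, H, I}, which has 9 elements.
Since |N(S)| = 9 ≥ |S| = 6, Hall's condition holds for this subset.

9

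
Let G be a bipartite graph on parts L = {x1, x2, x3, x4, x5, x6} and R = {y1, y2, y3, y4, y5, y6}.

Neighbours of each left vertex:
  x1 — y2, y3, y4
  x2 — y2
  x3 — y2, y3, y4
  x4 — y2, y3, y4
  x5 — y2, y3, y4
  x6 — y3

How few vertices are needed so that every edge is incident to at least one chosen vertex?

3

A maximum matching has 3 edges (e.g. x1–y4, x2–y2, x3–y3).
By König's theorem the minimum vertex cover has the same size. One such cover is {y2, y3, y4}.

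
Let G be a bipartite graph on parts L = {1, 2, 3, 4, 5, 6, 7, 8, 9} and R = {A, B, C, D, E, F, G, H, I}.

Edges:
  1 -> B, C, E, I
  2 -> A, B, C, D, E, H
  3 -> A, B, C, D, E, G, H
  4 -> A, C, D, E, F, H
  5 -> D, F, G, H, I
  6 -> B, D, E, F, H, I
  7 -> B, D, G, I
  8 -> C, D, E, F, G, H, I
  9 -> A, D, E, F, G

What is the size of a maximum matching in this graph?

9

One maximum matching: 1–I, 2–B, 3–C, 4–A, 5–F, 6–H, 7–D, 8–E, 9–G.
All 9 left vertices are matched, so no larger matching exists.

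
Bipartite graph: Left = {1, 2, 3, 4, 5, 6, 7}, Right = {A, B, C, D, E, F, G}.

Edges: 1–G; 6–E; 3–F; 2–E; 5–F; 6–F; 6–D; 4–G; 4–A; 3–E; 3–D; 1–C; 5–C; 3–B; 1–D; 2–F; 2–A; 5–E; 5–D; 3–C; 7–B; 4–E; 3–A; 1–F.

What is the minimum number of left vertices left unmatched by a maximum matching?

0

One maximum matching: 1→F, 2→E, 3→A, 4→G, 5→C, 6→D, 7→B.
All 7 left vertices are matched, so no larger matching exists.
That matches 7 of the 7, leaving 0 unmatched; no matching can do better.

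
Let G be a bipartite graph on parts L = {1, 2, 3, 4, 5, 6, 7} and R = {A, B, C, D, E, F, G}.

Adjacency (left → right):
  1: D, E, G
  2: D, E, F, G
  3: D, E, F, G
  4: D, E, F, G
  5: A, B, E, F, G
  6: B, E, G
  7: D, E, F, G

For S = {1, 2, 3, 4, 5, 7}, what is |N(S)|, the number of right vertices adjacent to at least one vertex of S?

6

The union of neighbours of {1, 2, 3, 4, 5, 7} is {A, B, D, E, F, G}, which has 6 elements.
Since |N(S)| = 6 ≥ |S| = 6, Hall's condition holds for this subset.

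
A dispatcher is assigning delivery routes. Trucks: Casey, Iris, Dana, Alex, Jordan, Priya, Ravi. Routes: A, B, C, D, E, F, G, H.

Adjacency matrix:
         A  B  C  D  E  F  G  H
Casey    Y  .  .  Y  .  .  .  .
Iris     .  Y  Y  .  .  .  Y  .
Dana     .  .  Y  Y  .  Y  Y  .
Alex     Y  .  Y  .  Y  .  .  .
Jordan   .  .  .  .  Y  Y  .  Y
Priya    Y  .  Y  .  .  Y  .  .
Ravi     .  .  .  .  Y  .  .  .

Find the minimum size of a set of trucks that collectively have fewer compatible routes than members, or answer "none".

none

A matching saturating every truck exists, for instance Casey→D, Iris→B, Dana→F, Alex→C, Jordan→H, Priya→A, Ravi→E.
By Hall's marriage theorem, this means |N(S)| ≥ |S| for every subset S, so no violating subset exists.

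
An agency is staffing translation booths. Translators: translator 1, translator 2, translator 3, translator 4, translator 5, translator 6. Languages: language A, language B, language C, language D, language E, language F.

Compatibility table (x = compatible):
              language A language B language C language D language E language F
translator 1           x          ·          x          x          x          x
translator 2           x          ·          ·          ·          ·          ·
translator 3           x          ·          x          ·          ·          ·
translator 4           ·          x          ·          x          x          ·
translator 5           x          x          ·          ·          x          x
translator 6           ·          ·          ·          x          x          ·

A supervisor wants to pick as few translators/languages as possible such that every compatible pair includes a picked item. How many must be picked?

6

{translator 1, translator 2, translator 3, translator 4, translator 5, translator 6} is a vertex cover of size 6: every edge has an endpoint in this set.
No smaller cover exists because translator 1–language D, translator 2–language A, translator 3–language C, translator 4–language B, translator 5–language F, translator 6–language E is a matching of size 6, and a cover must include an endpoint of each of these disjoint edges (König's theorem).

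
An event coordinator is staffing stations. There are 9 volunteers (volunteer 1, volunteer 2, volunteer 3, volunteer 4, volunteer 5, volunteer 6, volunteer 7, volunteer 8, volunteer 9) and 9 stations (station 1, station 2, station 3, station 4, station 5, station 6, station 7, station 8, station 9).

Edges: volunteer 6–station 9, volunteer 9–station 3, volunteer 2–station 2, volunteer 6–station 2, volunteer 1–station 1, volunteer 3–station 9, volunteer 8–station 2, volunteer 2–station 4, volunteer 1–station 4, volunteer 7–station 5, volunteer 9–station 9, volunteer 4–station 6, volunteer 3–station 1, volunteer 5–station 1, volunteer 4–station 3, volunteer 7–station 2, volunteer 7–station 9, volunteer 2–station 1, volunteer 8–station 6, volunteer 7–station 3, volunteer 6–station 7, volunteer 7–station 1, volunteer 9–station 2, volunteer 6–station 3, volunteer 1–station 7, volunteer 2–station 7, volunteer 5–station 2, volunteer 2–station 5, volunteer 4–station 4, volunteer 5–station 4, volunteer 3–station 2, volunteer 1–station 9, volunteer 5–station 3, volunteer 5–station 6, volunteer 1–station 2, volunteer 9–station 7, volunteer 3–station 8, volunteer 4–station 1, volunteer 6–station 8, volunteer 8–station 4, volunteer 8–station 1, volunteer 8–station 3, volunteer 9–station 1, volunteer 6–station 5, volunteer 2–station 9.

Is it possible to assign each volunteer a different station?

Yes

A valid assignment of size 9: volunteer 1–station 9, volunteer 2–station 5, volunteer 3–station 8, volunteer 4–station 4, volunteer 5–station 1, volunteer 6–station 2, volunteer 7–station 3, volunteer 8–station 6, volunteer 9–station 7.
Every volunteer is matched, so this is a perfect matching.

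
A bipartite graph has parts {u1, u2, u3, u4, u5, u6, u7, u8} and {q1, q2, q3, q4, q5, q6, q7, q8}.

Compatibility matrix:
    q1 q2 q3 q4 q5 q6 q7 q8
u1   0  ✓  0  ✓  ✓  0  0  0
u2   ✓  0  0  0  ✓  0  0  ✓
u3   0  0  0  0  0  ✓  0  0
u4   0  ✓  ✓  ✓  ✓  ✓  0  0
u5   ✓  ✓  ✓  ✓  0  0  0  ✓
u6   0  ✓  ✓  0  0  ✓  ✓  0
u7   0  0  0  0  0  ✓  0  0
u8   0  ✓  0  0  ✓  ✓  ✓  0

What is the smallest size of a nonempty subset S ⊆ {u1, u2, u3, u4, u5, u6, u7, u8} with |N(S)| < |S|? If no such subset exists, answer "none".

2

Take S = {u3, u7}. Its neighbourhood is {q6}, so |N(S)| = 1 < |S| = 2.
No single vertex violates Hall's condition since each has at least one neighbour, so 2 is the minimum.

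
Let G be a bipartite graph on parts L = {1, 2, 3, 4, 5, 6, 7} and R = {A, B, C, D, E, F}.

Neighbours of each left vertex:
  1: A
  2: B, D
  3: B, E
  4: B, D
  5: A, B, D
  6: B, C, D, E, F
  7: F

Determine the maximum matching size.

A valid assignment of size 6: 1–A, 2–D, 3–E, 4–B, 6–C, 7–F.
The set {1, 2, 4, 5} has only 3 neighbours ({A, B, D}), so by Hall's theorem at most 6 of the 7 left vertices can be matched.

6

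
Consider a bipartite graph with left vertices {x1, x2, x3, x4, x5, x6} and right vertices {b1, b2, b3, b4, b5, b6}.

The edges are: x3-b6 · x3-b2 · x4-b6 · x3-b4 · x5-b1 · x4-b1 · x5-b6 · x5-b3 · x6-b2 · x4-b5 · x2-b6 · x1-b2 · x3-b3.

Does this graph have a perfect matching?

No

The set {x1, x6} has only 1 neighbour ({b2}), so by Hall's theorem at most 5 of the 6 left vertices can be matched.
Hence no matching covers every left vertex.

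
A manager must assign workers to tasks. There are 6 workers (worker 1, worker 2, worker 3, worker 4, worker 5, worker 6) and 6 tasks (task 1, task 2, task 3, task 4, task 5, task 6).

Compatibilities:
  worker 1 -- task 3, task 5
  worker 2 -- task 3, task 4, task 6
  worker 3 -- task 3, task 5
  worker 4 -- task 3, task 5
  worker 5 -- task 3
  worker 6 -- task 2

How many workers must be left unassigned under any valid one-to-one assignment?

2

A valid assignment of size 4: worker 1-task 3, worker 2-task 6, worker 3-task 5, worker 6-task 2.
The set {worker 1, worker 3, worker 4, worker 5} has only 2 neighbours ({task 3, task 5}), so by Hall's theorem at most 4 of the 6 workers can be matched.
That matches 4 of the 6, leaving 2 unmatched; no matching can do better.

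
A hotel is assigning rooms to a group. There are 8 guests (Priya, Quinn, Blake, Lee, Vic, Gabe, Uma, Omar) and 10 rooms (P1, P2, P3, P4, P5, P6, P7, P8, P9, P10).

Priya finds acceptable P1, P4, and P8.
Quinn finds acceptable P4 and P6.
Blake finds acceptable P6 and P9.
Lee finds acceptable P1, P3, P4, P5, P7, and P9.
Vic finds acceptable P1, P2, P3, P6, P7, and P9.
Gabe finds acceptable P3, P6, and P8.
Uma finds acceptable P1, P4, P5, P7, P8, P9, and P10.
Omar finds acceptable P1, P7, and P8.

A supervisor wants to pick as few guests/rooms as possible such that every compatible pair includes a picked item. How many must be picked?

A maximum matching has 8 edges (e.g. Priya–P4, Quinn–P6, Blake–P9, Lee–P7, Vic–P2, Gabe–P3, Uma–P8, Omar–P1).
By König's theorem the minimum vertex cover has the same size. One such cover is {Priya, Quinn, Blake, Lee, Vic, Gabe, Uma, Omar}.

8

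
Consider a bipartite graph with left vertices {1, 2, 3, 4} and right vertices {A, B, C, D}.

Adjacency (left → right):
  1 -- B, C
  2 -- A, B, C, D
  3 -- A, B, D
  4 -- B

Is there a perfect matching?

A valid assignment of size 4: 1-C, 2-A, 3-D, 4-B.
All 4 left vertices are covered.

Yes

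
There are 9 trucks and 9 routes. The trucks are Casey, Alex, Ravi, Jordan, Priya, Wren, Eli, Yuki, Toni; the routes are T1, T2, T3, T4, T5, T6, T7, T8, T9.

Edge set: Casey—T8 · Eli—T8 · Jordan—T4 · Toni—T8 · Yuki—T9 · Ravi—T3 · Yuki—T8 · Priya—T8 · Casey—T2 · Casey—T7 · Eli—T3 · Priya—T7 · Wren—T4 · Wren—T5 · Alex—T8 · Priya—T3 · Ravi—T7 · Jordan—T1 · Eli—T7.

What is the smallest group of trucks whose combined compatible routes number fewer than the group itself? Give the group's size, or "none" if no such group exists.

Take S = {Alex, Toni}. Its neighbourhood is {T8}, so |N(S)| = 1 < |S| = 2.
No single vertex violates Hall's condition since each has at least one neighbour, so 2 is the minimum.

2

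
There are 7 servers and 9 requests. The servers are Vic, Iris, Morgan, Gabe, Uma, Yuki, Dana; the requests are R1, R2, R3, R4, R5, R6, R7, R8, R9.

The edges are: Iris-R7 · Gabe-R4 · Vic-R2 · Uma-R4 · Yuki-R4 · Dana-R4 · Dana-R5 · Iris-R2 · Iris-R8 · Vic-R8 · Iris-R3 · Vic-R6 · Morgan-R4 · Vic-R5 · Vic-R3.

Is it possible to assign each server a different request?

No

The set {Morgan, Gabe, Uma, Yuki} has only 1 neighbour ({R4}), so by Hall's theorem at most 4 of the 7 servers can be matched.
Hence no matching covers every server.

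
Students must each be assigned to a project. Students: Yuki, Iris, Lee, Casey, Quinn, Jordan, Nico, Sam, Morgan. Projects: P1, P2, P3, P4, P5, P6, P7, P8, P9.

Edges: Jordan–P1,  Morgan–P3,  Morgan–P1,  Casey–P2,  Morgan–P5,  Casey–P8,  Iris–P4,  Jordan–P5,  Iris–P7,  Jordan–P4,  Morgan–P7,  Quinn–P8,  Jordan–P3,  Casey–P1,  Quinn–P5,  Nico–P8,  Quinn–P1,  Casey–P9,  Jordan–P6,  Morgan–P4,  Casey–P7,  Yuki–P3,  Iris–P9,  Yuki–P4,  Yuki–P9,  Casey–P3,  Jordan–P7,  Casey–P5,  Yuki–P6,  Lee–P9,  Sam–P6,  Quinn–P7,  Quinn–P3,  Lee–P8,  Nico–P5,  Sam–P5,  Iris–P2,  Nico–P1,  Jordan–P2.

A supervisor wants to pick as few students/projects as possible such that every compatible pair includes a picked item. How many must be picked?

The 9 edges Yuki–P9, Iris–P4, Lee–P8, Casey–P7, Quinn–P3, Jordan–P2, Nico–P5, Sam–P6, Morgan–P1 form a matching, so any vertex cover needs at least 9 vertices (one per matched edge).
Conversely {Yuki, Iris, Lee, Casey, Quinn, Jordan, Nico, Sam, Morgan} meets every edge and has exactly 9 vertices, so 9 is optimal.

9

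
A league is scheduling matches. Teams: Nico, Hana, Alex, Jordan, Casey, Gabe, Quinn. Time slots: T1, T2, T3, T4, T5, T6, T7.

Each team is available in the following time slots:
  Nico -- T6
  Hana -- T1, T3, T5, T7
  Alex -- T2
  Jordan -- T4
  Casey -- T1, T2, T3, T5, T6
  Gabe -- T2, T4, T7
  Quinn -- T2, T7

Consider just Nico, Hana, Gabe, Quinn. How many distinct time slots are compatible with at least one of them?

The union of neighbours of {Nico, Hana, Gabe, Quinn} is {T1, T2, T3, T4, T5, T6, T7}, which has 7 elements.
Since |N(S)| = 7 ≥ |S| = 4, Hall's condition holds for this subset.

7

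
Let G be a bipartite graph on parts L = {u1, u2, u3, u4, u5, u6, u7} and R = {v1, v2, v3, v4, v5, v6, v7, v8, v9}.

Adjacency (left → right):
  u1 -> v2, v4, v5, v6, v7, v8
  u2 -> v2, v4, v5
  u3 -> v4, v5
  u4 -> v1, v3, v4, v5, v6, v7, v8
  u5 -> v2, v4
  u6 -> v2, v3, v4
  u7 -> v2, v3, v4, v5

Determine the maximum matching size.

A valid assignment of size 6: u1-v6, u2-v4, u3-v5, u4-v8, u5-v2, u6-v3.
The set {u2, u3, u5, u6, u7} has only 4 neighbours ({v2, v3, v4, v5}), so by Hall's theorem at most 6 of the 7 left vertices can be matched.

6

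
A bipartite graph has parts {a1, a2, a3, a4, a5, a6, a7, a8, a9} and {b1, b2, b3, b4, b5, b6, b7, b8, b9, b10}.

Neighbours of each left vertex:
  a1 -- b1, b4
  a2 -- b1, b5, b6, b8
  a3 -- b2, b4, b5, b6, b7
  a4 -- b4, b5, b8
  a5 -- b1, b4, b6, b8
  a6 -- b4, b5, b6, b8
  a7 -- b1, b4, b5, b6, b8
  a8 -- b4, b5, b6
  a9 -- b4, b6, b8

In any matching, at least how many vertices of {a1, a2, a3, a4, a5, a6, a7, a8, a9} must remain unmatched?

3

For example, pair a1-b1, a2-b8, a3-b7, a4-b4, a5-b6, a6-b5.
The set {a1, a2, a4, a5, a6, a7, a8, a9} has only 5 neighbours ({b1, b4, b5, b6, b8}), so by Hall's theorem at most 6 of the 9 left vertices can be matched.
That matches 6 of the 9, leaving 3 unmatched; no matching can do better.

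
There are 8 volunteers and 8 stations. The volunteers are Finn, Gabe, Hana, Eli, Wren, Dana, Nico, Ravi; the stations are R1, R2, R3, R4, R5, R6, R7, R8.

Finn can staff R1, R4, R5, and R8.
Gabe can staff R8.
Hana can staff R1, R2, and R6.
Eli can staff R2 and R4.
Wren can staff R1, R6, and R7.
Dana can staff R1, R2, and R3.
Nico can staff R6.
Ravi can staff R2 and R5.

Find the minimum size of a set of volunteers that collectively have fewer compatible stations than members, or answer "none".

none

A matching saturating every volunteer exists, for instance Finn→R4, Gabe→R8, Hana→R1, Eli→R2, Wren→R7, Dana→R3, Nico→R6, Ravi→R5.
By Hall's marriage theorem, this means |N(S)| ≥ |S| for every subset S, so no violating subset exists.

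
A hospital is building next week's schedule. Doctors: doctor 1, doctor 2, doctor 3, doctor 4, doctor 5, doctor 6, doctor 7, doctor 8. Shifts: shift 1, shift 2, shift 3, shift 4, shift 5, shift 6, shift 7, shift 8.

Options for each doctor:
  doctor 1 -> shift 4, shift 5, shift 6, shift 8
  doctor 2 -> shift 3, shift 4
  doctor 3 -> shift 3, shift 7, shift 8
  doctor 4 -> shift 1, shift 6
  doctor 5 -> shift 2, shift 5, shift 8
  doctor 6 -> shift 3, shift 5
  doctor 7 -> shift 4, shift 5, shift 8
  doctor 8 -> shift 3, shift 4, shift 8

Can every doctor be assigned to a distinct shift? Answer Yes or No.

One maximum matching: doctor 1→shift 6, doctor 2→shift 4, doctor 3→shift 7, doctor 4→shift 1, doctor 5→shift 2, doctor 6→shift 5, doctor 7→shift 8, doctor 8→shift 3.
Every doctor is matched, so this is a perfect matching.

Yes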